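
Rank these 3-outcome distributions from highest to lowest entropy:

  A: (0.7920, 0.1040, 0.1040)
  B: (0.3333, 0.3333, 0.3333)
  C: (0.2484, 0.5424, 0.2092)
B > C > A

Key insight: Entropy is maximized by uniform distributions and minimized by concentrated distributions.

- Uniform distributions have maximum entropy log₂(3) = 1.5850 bits
- The more "peaked" or concentrated a distribution, the lower its entropy

Entropies:
  H(A) = 0.9456 bits
  H(B) = 1.5850 bits
  H(C) = 1.4499 bits

Ranking: B > C > A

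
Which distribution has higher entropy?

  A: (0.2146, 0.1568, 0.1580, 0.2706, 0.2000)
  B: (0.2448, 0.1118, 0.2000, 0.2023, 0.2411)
A

Both distributions are close to uniform, making this a harder comparison.

H(A) = 2.2908 bits
H(B) = 2.2760 bits

The distribution closer to uniform has higher entropy.
Answer: A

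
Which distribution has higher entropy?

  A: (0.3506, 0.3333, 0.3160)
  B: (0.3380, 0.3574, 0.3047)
A

Both distributions are close to uniform, making this a harder comparison.

H(A) = 1.5837 bits
H(B) = 1.5819 bits

The distribution closer to uniform has higher entropy.
Answer: A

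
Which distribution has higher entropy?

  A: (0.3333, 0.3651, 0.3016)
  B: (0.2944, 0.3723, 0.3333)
A

Both distributions are close to uniform, making this a harder comparison.

H(A) = 1.5806 bits
H(B) = 1.5784 bits

The distribution closer to uniform has higher entropy.
Answer: A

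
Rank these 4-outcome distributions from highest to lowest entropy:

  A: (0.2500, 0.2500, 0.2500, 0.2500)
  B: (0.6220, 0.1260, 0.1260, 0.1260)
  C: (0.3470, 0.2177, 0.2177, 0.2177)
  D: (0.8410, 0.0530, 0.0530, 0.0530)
A > C > B > D

Key insight: Entropy is maximized by uniform distributions and minimized by concentrated distributions.

Entropies:
  H(A) = 2.0000 bits
  H(B) = 1.5557 bits
  H(C) = 1.9663 bits
  H(D) = 0.8839 bits

Ranking: A > C > B > D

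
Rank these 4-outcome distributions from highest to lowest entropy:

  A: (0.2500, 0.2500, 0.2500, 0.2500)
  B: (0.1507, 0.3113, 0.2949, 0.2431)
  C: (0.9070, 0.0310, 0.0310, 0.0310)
A > B > C

Key insight: Entropy is maximized by uniform distributions and minimized by concentrated distributions.

- Uniform distributions have maximum entropy log₂(4) = 2.0000 bits
- The more "peaked" or concentrated a distribution, the lower its entropy

Entropies:
  H(A) = 2.0000 bits
  H(B) = 1.9511 bits
  H(C) = 0.5938 bits

Ranking: A > B > C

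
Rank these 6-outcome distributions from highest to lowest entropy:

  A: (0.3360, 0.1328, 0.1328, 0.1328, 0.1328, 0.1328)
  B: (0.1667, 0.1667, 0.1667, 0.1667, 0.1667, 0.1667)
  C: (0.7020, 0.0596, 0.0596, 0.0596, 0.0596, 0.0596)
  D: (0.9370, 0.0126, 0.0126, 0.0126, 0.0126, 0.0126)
B > A > C > D

Key insight: Entropy is maximized by uniform distributions and minimized by concentrated distributions.

Entropies:
  H(A) = 2.4627 bits
  H(B) = 2.5850 bits
  H(C) = 1.5708 bits
  H(D) = 0.4855 bits

Ranking: B > A > C > D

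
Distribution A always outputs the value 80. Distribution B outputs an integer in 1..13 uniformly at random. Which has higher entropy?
B

A is deterministic, so H(A) = 0. B is uniform over 13 outcomes, so H(B) = log₂(13) = 3.700 bits. Any distribution with genuine randomness has higher entropy than a deterministic one.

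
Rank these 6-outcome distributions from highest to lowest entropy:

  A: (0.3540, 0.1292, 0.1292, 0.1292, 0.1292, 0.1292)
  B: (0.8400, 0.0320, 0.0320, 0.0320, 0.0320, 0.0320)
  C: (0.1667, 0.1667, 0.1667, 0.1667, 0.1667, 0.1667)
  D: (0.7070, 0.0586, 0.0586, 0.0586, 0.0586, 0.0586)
C > A > D > B

Key insight: Entropy is maximized by uniform distributions and minimized by concentrated distributions.

Entropies:
  H(A) = 2.4376 bits
  H(B) = 1.0058 bits
  H(C) = 2.5850 bits
  H(D) = 1.5529 bits

Ranking: C > A > D > B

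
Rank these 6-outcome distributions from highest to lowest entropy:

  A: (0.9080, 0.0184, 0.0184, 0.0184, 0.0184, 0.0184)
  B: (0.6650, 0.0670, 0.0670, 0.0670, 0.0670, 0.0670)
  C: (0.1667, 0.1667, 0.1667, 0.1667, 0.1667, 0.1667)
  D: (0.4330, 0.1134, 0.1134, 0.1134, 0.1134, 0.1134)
C > D > B > A

Key insight: Entropy is maximized by uniform distributions and minimized by concentrated distributions.

Entropies:
  H(A) = 0.6567 bits
  H(B) = 1.6978 bits
  H(C) = 2.5850 bits
  H(D) = 2.3035 bits

Ranking: C > D > B > A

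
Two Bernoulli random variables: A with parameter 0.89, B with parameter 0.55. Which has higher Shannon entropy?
B

For binary distributions, entropy is maximized at p=0.5 and decreases as p moves toward 0 or 1.

H(A) = H(0.89) = 0.4999 bits
H(B) = H(0.55) = 0.9928 bits

Distribution B (p=0.55) is closer to uniform (p=0.5), so it has higher entropy.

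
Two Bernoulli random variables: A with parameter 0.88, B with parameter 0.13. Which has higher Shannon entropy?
B

For binary distributions, entropy is maximized at p=0.5 and decreases as p moves toward 0 or 1.

H(A) = H(0.88) = 0.5294 bits
H(B) = H(0.13) = 0.5574 bits

Distribution B (p=0.13) is closer to uniform (p=0.5), so it has higher entropy.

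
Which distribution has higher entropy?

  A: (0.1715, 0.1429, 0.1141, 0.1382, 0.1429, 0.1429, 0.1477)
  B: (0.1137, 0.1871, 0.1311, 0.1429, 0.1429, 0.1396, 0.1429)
A

Both distributions are close to uniform, making this a harder comparison.

H(A) = 2.7988 bits
H(B) = 2.7930 bits

The distribution closer to uniform has higher entropy.
Answer: A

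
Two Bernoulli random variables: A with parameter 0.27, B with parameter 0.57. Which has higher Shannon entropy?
B

For binary distributions, entropy is maximized at p=0.5 and decreases as p moves toward 0 or 1.

H(A) = H(0.27) = 0.8415 bits
H(B) = H(0.57) = 0.9858 bits

Distribution B (p=0.57) is closer to uniform (p=0.5), so it has higher entropy.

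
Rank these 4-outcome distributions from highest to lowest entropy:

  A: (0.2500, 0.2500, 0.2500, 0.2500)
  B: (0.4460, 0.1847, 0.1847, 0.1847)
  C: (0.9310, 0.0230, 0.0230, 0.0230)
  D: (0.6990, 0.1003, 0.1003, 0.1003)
A > B > D > C

Key insight: Entropy is maximized by uniform distributions and minimized by concentrated distributions.

Entropies:
  H(A) = 2.0000 bits
  H(B) = 1.8696 bits
  H(C) = 0.4715 bits
  H(D) = 1.3596 bits

Ranking: A > B > D > C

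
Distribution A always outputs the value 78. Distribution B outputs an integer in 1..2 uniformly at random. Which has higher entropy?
B

A is deterministic, so H(A) = 0. B is uniform over 2 outcomes, so H(B) = log₂(2) = 1.000 bits. Any distribution with genuine randomness has higher entropy than a deterministic one.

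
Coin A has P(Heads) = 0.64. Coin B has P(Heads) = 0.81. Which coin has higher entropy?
A

For binary distributions, entropy is maximized at p=0.5 and decreases as p moves toward 0 or 1.

H(A) = H(0.64) = 0.9427 bits
H(B) = H(0.81) = 0.7015 bits

Distribution A (p=0.64) is closer to uniform (p=0.5), so it has higher entropy.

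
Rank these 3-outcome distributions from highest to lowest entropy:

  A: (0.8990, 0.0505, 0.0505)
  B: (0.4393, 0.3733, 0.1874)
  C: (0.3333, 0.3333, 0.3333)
C > B > A

Key insight: Entropy is maximized by uniform distributions and minimized by concentrated distributions.

- Uniform distributions have maximum entropy log₂(3) = 1.5850 bits
- The more "peaked" or concentrated a distribution, the lower its entropy

Entropies:
  H(A) = 0.5732 bits
  H(B) = 1.5047 bits
  H(C) = 1.5850 bits

Ranking: C > B > A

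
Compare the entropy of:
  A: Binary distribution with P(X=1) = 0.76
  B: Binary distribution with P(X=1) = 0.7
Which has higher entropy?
B

For binary distributions, entropy is maximized at p=0.5 and decreases as p moves toward 0 or 1.

H(A) = H(0.76) = 0.7950 bits
H(B) = H(0.7) = 0.8813 bits

Distribution B (p=0.7) is closer to uniform (p=0.5), so it has higher entropy.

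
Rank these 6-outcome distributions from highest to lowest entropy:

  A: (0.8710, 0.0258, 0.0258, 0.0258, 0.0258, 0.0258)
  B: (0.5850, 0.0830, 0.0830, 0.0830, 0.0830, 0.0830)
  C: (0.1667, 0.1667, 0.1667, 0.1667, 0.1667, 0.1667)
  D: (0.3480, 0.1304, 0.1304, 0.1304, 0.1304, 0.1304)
C > D > B > A

Key insight: Entropy is maximized by uniform distributions and minimized by concentrated distributions.

Entropies:
  H(A) = 0.8542 bits
  H(B) = 1.9427 bits
  H(C) = 2.5850 bits
  H(D) = 2.4462 bits

Ranking: C > D > B > A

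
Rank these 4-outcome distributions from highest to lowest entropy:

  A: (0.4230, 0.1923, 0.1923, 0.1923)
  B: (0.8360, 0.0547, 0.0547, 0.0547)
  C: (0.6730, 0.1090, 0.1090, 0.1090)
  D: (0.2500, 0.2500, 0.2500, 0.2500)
D > A > C > B

Key insight: Entropy is maximized by uniform distributions and minimized by concentrated distributions.

Entropies:
  H(A) = 1.8973 bits
  H(B) = 0.9037 bits
  H(C) = 1.4301 bits
  H(D) = 2.0000 bits

Ranking: D > A > C > B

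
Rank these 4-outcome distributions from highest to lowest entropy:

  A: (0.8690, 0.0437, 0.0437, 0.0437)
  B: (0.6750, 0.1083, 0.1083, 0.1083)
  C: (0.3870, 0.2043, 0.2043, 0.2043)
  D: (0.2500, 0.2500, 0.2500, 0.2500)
D > C > B > A

Key insight: Entropy is maximized by uniform distributions and minimized by concentrated distributions.

Entropies:
  H(A) = 0.7678 bits
  H(B) = 1.4248 bits
  H(C) = 1.9344 bits
  H(D) = 2.0000 bits

Ranking: D > C > B > A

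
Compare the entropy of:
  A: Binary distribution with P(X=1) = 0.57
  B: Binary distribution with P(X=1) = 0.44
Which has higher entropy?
B

For binary distributions, entropy is maximized at p=0.5 and decreases as p moves toward 0 or 1.

H(A) = H(0.57) = 0.9858 bits
H(B) = H(0.44) = 0.9896 bits

Distribution B (p=0.44) is closer to uniform (p=0.5), so it has higher entropy.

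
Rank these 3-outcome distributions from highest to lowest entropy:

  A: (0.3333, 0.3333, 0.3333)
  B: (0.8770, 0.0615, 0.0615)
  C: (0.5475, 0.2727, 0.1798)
A > C > B

Key insight: Entropy is maximized by uniform distributions and minimized by concentrated distributions.

- Uniform distributions have maximum entropy log₂(3) = 1.5850 bits
- The more "peaked" or concentrated a distribution, the lower its entropy

Entropies:
  H(A) = 1.5850 bits
  H(B) = 0.6609 bits
  H(C) = 1.4321 bits

Ranking: A > C > B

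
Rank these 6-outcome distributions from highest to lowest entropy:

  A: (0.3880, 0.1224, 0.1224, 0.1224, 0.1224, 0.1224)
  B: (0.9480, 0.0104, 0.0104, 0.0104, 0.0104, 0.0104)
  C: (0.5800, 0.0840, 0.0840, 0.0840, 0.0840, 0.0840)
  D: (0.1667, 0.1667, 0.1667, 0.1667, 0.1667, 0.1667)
D > A > C > B

Key insight: Entropy is maximized by uniform distributions and minimized by concentrated distributions.

Entropies:
  H(A) = 2.3845 bits
  H(B) = 0.4156 bits
  H(C) = 1.9567 bits
  H(D) = 2.5850 bits

Ranking: D > A > C > B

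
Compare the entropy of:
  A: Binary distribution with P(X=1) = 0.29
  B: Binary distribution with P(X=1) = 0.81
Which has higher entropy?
A

For binary distributions, entropy is maximized at p=0.5 and decreases as p moves toward 0 or 1.

H(A) = H(0.29) = 0.8687 bits
H(B) = H(0.81) = 0.7015 bits

Distribution A (p=0.29) is closer to uniform (p=0.5), so it has higher entropy.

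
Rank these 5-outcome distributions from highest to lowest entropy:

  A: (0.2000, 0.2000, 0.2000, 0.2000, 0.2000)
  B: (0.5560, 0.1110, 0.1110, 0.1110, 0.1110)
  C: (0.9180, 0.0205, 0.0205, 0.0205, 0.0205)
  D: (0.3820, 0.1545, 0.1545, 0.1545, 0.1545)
A > D > B > C

Key insight: Entropy is maximized by uniform distributions and minimized by concentrated distributions.

Entropies:
  H(A) = 2.3219 bits
  H(B) = 1.8789 bits
  H(C) = 0.5732 bits
  H(D) = 2.1954 bits

Ranking: A > D > B > C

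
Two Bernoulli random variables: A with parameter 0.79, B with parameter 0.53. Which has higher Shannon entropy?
B

For binary distributions, entropy is maximized at p=0.5 and decreases as p moves toward 0 or 1.

H(A) = H(0.79) = 0.7415 bits
H(B) = H(0.53) = 0.9974 bits

Distribution B (p=0.53) is closer to uniform (p=0.5), so it has higher entropy.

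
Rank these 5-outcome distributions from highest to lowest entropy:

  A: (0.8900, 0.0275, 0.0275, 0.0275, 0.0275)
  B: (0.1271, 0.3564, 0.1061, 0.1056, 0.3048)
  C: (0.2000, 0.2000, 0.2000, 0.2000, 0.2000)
C > B > A

Key insight: Entropy is maximized by uniform distributions and minimized by concentrated distributions.

- Uniform distributions have maximum entropy log₂(5) = 2.3219 bits
- The more "peaked" or concentrated a distribution, the lower its entropy

Entropies:
  H(A) = 0.7199 bits
  H(B) = 2.1171 bits
  H(C) = 2.3219 bits

Ranking: C > B > A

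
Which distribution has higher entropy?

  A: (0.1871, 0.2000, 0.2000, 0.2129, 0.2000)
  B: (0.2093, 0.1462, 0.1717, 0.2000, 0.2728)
A

Both distributions are close to uniform, making this a harder comparison.

H(A) = 2.3207 bits
H(B) = 2.2899 bits

The distribution closer to uniform has higher entropy.
Answer: A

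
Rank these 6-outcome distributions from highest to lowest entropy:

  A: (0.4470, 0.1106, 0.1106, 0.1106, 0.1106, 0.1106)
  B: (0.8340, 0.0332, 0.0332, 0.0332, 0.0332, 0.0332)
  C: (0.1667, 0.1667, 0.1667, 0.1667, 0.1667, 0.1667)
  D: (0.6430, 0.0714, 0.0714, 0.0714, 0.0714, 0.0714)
C > A > D > B

Key insight: Entropy is maximized by uniform distributions and minimized by concentrated distributions.

Entropies:
  H(A) = 2.2759 bits
  H(B) = 1.0339 bits
  H(C) = 2.5850 bits
  H(D) = 1.7691 bits

Ranking: C > A > D > B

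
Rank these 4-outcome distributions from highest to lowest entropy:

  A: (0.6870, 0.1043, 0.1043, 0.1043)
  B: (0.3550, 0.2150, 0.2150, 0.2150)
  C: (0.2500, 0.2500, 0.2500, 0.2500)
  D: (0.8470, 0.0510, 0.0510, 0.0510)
C > B > A > D

Key insight: Entropy is maximized by uniform distributions and minimized by concentrated distributions.

Entropies:
  H(A) = 1.3927 bits
  H(B) = 1.9608 bits
  H(C) = 2.0000 bits
  H(D) = 0.8598 bits

Ranking: C > B > A > D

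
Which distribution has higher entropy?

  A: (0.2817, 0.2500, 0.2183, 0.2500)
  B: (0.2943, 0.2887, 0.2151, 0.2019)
A

Both distributions are close to uniform, making this a harder comparison.

H(A) = 1.9942 bits
H(B) = 1.9797 bits

The distribution closer to uniform has higher entropy.
Answer: A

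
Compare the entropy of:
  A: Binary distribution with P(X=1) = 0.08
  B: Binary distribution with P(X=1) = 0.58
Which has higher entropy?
B

For binary distributions, entropy is maximized at p=0.5 and decreases as p moves toward 0 or 1.

H(A) = H(0.08) = 0.4022 bits
H(B) = H(0.58) = 0.9815 bits

Distribution B (p=0.58) is closer to uniform (p=0.5), so it has higher entropy.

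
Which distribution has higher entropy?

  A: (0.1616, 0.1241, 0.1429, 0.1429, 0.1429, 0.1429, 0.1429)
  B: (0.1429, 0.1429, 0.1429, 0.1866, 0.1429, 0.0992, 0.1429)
A

Both distributions are close to uniform, making this a harder comparison.

H(A) = 2.8038 bits
H(B) = 2.7878 bits

The distribution closer to uniform has higher entropy.
Answer: A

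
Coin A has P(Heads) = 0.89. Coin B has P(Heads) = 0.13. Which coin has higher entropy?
B

For binary distributions, entropy is maximized at p=0.5 and decreases as p moves toward 0 or 1.

H(A) = H(0.89) = 0.4999 bits
H(B) = H(0.13) = 0.5574 bits

Distribution B (p=0.13) is closer to uniform (p=0.5), so it has higher entropy.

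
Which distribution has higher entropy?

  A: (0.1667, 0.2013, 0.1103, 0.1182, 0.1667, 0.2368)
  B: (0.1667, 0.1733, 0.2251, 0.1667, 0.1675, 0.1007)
B

Both distributions are close to uniform, making this a harder comparison.

H(A) = 2.5344 bits
H(B) = 2.5495 bits

The distribution closer to uniform has higher entropy.
Answer: B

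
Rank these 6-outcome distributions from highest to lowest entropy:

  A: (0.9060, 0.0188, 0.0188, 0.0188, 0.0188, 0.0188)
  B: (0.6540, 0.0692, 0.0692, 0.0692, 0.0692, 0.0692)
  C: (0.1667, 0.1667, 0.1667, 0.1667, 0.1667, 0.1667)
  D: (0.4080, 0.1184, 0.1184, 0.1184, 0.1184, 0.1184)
C > D > B > A

Key insight: Entropy is maximized by uniform distributions and minimized by concentrated distributions.

Entropies:
  H(A) = 0.6679 bits
  H(B) = 1.7338 bits
  H(C) = 2.5850 bits
  H(D) = 2.3500 bits

Ranking: C > D > B > A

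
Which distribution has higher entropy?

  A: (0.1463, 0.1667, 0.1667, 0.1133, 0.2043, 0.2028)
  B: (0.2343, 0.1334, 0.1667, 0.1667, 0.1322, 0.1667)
A

Both distributions are close to uniform, making this a harder comparison.

H(A) = 2.5582 bits
H(B) = 2.5567 bits

The distribution closer to uniform has higher entropy.
Answer: A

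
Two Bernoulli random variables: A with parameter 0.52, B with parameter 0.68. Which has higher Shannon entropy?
A

For binary distributions, entropy is maximized at p=0.5 and decreases as p moves toward 0 or 1.

H(A) = H(0.52) = 0.9988 bits
H(B) = H(0.68) = 0.9044 bits

Distribution A (p=0.52) is closer to uniform (p=0.5), so it has higher entropy.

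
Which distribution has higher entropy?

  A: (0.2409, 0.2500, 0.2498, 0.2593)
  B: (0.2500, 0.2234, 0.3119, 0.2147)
A

Both distributions are close to uniform, making this a harder comparison.

H(A) = 1.9995 bits
H(B) = 1.9839 bits

The distribution closer to uniform has higher entropy.
Answer: A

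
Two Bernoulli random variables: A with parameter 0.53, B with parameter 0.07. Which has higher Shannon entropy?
A

For binary distributions, entropy is maximized at p=0.5 and decreases as p moves toward 0 or 1.

H(A) = H(0.53) = 0.9974 bits
H(B) = H(0.07) = 0.3659 bits

Distribution A (p=0.53) is closer to uniform (p=0.5), so it has higher entropy.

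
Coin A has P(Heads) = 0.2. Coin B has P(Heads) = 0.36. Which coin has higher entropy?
B

For binary distributions, entropy is maximized at p=0.5 and decreases as p moves toward 0 or 1.

H(A) = H(0.2) = 0.7219 bits
H(B) = H(0.36) = 0.9427 bits

Distribution B (p=0.36) is closer to uniform (p=0.5), so it has higher entropy.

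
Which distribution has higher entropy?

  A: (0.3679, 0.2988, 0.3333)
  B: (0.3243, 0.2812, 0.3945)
A

Both distributions are close to uniform, making this a harder comparison.

H(A) = 1.5798 bits
H(B) = 1.5709 bits

The distribution closer to uniform has higher entropy.
Answer: A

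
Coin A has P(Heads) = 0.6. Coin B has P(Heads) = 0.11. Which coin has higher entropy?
A

For binary distributions, entropy is maximized at p=0.5 and decreases as p moves toward 0 or 1.

H(A) = H(0.6) = 0.9710 bits
H(B) = H(0.11) = 0.4999 bits

Distribution A (p=0.6) is closer to uniform (p=0.5), so it has higher entropy.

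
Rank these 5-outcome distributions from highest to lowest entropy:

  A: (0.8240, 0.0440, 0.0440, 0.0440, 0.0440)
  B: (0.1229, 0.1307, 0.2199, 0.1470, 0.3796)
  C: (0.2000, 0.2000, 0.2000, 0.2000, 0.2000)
C > B > A

Key insight: Entropy is maximized by uniform distributions and minimized by concentrated distributions.

- Uniform distributions have maximum entropy log₂(5) = 2.3219 bits
- The more "peaked" or concentrated a distribution, the lower its entropy

Entropies:
  H(A) = 1.0232 bits
  H(B) = 2.1728 bits
  H(C) = 2.3219 bits

Ranking: C > B > A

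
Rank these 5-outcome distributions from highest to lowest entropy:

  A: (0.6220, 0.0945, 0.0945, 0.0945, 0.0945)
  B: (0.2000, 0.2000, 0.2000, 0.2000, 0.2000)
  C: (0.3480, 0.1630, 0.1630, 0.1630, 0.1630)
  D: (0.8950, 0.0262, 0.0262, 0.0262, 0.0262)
B > C > A > D

Key insight: Entropy is maximized by uniform distributions and minimized by concentrated distributions.

Entropies:
  H(A) = 1.7126 bits
  H(B) = 2.3219 bits
  H(C) = 2.2363 bits
  H(D) = 0.6946 bits

Ranking: B > C > A > D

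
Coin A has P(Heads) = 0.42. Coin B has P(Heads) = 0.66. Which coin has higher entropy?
A

For binary distributions, entropy is maximized at p=0.5 and decreases as p moves toward 0 or 1.

H(A) = H(0.42) = 0.9815 bits
H(B) = H(0.66) = 0.9248 bits

Distribution A (p=0.42) is closer to uniform (p=0.5), so it has higher entropy.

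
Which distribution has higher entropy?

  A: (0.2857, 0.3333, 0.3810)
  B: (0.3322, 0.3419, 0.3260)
B

Both distributions are close to uniform, making this a harder comparison.

H(A) = 1.5751 bits
H(B) = 1.5847 bits

The distribution closer to uniform has higher entropy.
Answer: B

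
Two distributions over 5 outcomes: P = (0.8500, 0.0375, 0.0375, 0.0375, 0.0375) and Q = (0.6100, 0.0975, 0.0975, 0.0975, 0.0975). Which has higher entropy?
Q

P is highly concentrated on one outcome (85%), making it nearly deterministic. Q spreads its mass more evenly (max 61%). The more spread-out distribution has higher entropy: H(P) ≈ 0.910 bits, H(Q) ≈ 1.745 bits.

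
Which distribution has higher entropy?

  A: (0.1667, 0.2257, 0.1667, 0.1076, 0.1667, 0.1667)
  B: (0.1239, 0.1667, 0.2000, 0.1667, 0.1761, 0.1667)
B

Both distributions are close to uniform, making this a harder comparison.

H(A) = 2.5541 bits
H(B) = 2.5714 bits

The distribution closer to uniform has higher entropy.
Answer: B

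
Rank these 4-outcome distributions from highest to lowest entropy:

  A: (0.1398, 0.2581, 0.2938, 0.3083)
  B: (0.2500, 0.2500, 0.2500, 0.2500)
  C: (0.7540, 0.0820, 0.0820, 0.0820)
B > A > C

Key insight: Entropy is maximized by uniform distributions and minimized by concentrated distributions.

- Uniform distributions have maximum entropy log₂(4) = 2.0000 bits
- The more "peaked" or concentrated a distribution, the lower its entropy

Entropies:
  H(A) = 1.9437 bits
  H(B) = 2.0000 bits
  H(C) = 1.1948 bits

Ranking: B > A > C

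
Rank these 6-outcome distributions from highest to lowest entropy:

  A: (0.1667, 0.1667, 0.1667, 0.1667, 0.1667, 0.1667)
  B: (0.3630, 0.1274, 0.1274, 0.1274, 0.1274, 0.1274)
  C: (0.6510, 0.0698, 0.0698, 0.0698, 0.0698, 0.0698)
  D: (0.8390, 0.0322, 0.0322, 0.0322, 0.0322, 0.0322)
A > B > C > D

Key insight: Entropy is maximized by uniform distributions and minimized by concentrated distributions.

Entropies:
  H(A) = 2.5850 bits
  H(B) = 2.4242 bits
  H(C) = 1.7435 bits
  H(D) = 1.0105 bits

Ranking: A > B > C > D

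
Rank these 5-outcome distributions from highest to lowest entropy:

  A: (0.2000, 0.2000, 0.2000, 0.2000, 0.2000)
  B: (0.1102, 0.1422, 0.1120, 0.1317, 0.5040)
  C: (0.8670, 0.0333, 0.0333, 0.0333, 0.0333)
A > B > C

Key insight: Entropy is maximized by uniform distributions and minimized by concentrated distributions.

- Uniform distributions have maximum entropy log₂(5) = 2.3219 bits
- The more "peaked" or concentrated a distribution, the lower its entropy

Entropies:
  H(A) = 2.3219 bits
  H(B) = 1.9877 bits
  H(C) = 0.8316 bits

Ranking: A > B > C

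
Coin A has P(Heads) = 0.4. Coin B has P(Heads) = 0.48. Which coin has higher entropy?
B

For binary distributions, entropy is maximized at p=0.5 and decreases as p moves toward 0 or 1.

H(A) = H(0.4) = 0.9710 bits
H(B) = H(0.48) = 0.9988 bits

Distribution B (p=0.48) is closer to uniform (p=0.5), so it has higher entropy.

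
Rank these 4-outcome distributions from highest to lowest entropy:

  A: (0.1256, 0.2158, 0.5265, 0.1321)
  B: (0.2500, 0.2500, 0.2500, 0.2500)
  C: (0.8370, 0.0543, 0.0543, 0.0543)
B > A > C

Key insight: Entropy is maximized by uniform distributions and minimized by concentrated distributions.

- Uniform distributions have maximum entropy log₂(4) = 2.0000 bits
- The more "peaked" or concentrated a distribution, the lower its entropy

Entropies:
  H(A) = 1.7264 bits
  H(B) = 2.0000 bits
  H(C) = 0.8998 bits

Ranking: B > A > C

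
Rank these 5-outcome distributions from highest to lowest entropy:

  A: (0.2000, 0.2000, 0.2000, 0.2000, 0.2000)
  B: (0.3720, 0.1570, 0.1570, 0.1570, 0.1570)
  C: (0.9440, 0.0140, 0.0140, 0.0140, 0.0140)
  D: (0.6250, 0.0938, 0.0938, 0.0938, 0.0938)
A > B > D > C

Key insight: Entropy is maximized by uniform distributions and minimized by concentrated distributions.

Entropies:
  H(A) = 2.3219 bits
  H(B) = 2.2082 bits
  H(C) = 0.4234 bits
  H(D) = 1.7044 bits

Ranking: A > B > D > C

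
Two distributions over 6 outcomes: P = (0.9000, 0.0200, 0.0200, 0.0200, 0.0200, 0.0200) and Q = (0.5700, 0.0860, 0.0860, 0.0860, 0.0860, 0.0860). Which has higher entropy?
Q

P is highly concentrated on one outcome (90%), making it nearly deterministic. Q spreads its mass more evenly (max 57%). The more spread-out distribution has higher entropy: H(P) ≈ 0.701 bits, H(Q) ≈ 1.984 bits.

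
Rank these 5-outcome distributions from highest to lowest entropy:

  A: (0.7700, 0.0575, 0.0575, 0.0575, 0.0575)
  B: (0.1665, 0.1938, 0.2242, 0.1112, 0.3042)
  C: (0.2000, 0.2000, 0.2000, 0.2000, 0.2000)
C > B > A

Key insight: Entropy is maximized by uniform distributions and minimized by concentrated distributions.

- Uniform distributions have maximum entropy log₂(5) = 2.3219 bits
- The more "peaked" or concentrated a distribution, the lower its entropy

Entropies:
  H(A) = 1.2380 bits
  H(B) = 2.2478 bits
  H(C) = 2.3219 bits

Ranking: C > B > A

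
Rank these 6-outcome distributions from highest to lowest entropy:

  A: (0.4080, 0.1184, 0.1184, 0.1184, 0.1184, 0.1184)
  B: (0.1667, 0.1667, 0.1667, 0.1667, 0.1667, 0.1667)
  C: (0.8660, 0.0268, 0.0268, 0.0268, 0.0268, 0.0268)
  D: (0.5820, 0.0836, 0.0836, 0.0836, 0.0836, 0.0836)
B > A > D > C

Key insight: Entropy is maximized by uniform distributions and minimized by concentrated distributions.

Entropies:
  H(A) = 2.3500 bits
  H(B) = 2.5850 bits
  H(C) = 0.8794 bits
  H(D) = 1.9511 bits

Ranking: B > A > D > C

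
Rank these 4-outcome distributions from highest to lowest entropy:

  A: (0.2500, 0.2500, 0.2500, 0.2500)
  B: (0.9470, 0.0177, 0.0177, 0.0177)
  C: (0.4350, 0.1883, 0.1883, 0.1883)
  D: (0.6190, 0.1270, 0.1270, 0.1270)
A > C > D > B

Key insight: Entropy is maximized by uniform distributions and minimized by concentrated distributions.

Entropies:
  H(A) = 2.0000 bits
  H(B) = 0.3830 bits
  H(C) = 1.8833 bits
  H(D) = 1.5626 bits

Ranking: A > C > D > B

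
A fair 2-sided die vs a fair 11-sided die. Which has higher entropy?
11-sided die

Both are uniform distributions; for uniform over n outcomes, H = log₂(n). H(2-sided) = log₂(2) = 1.000 bits and H(11-sided) = log₂(11) = 3.459 bits. More outcomes in a uniform distribution means higher entropy.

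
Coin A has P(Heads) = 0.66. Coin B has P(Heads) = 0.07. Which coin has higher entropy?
A

For binary distributions, entropy is maximized at p=0.5 and decreases as p moves toward 0 or 1.

H(A) = H(0.66) = 0.9248 bits
H(B) = H(0.07) = 0.3659 bits

Distribution A (p=0.66) is closer to uniform (p=0.5), so it has higher entropy.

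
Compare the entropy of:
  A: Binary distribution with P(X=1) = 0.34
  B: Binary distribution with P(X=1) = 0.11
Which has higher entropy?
A

For binary distributions, entropy is maximized at p=0.5 and decreases as p moves toward 0 or 1.

H(A) = H(0.34) = 0.9248 bits
H(B) = H(0.11) = 0.4999 bits

Distribution A (p=0.34) is closer to uniform (p=0.5), so it has higher entropy.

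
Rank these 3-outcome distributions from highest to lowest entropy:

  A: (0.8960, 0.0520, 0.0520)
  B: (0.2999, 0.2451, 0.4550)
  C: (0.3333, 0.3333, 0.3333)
C > B > A

Key insight: Entropy is maximized by uniform distributions and minimized by concentrated distributions.

- Uniform distributions have maximum entropy log₂(3) = 1.5850 bits
- The more "peaked" or concentrated a distribution, the lower its entropy

Entropies:
  H(A) = 0.5855 bits
  H(B) = 1.5352 bits
  H(C) = 1.5850 bits

Ranking: C > B > A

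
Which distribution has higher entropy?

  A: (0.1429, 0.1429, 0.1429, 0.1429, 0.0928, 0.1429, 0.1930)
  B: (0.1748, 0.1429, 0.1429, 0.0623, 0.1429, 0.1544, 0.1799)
A

Both distributions are close to uniform, making this a harder comparison.

H(A) = 2.7815 bits
H(B) = 2.7539 bits

The distribution closer to uniform has higher entropy.
Answer: A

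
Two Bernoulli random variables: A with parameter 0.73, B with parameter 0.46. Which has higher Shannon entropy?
B

For binary distributions, entropy is maximized at p=0.5 and decreases as p moves toward 0 or 1.

H(A) = H(0.73) = 0.8415 bits
H(B) = H(0.46) = 0.9954 bits

Distribution B (p=0.46) is closer to uniform (p=0.5), so it has higher entropy.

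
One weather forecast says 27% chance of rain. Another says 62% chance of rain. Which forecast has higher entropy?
62% forecast

Treat each forecast as a Bernoulli distribution. Binary entropy is maximized at p=0.5 and falls off symmetrically toward 0 or 1. The 62% forecast is closer to 50%, so it is more uncertain. H(27%) ≈ 0.841 bits, H(62%) ≈ 0.958 bits.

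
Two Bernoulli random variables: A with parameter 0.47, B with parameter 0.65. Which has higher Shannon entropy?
A

For binary distributions, entropy is maximized at p=0.5 and decreases as p moves toward 0 or 1.

H(A) = H(0.47) = 0.9974 bits
H(B) = H(0.65) = 0.9341 bits

Distribution A (p=0.47) is closer to uniform (p=0.5), so it has higher entropy.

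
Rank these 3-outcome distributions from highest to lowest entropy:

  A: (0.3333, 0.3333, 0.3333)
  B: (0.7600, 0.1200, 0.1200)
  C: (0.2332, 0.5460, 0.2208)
A > C > B

Key insight: Entropy is maximized by uniform distributions and minimized by concentrated distributions.

- Uniform distributions have maximum entropy log₂(3) = 1.5850 bits
- The more "peaked" or concentrated a distribution, the lower its entropy

Entropies:
  H(A) = 1.5850 bits
  H(B) = 1.0350 bits
  H(C) = 1.4476 bits

Ranking: A > C > B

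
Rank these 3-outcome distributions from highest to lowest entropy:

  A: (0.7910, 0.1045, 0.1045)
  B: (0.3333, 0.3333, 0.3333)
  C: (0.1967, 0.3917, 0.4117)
B > C > A

Key insight: Entropy is maximized by uniform distributions and minimized by concentrated distributions.

- Uniform distributions have maximum entropy log₂(3) = 1.5850 bits
- The more "peaked" or concentrated a distribution, the lower its entropy

Entropies:
  H(A) = 0.9486 bits
  H(B) = 1.5850 bits
  H(C) = 1.5182 bits

Ranking: B > C > A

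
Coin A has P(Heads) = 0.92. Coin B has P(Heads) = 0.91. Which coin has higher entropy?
B

For binary distributions, entropy is maximized at p=0.5 and decreases as p moves toward 0 or 1.

H(A) = H(0.92) = 0.4022 bits
H(B) = H(0.91) = 0.4365 bits

Distribution B (p=0.91) is closer to uniform (p=0.5), so it has higher entropy.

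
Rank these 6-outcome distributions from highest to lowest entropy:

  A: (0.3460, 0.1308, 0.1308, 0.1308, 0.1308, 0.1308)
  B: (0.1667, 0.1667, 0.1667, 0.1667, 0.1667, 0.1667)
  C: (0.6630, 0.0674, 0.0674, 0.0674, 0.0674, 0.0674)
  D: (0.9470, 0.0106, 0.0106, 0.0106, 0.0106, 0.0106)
B > A > C > D

Key insight: Entropy is maximized by uniform distributions and minimized by concentrated distributions.

Entropies:
  H(A) = 2.4490 bits
  H(B) = 2.5850 bits
  H(C) = 1.7044 bits
  H(D) = 0.4221 bits

Ranking: B > A > C > D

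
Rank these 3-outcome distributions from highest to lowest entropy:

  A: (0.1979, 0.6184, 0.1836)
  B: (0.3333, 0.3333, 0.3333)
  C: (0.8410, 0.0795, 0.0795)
B > A > C

Key insight: Entropy is maximized by uniform distributions and minimized by concentrated distributions.

- Uniform distributions have maximum entropy log₂(3) = 1.5850 bits
- The more "peaked" or concentrated a distribution, the lower its entropy

Entropies:
  H(A) = 1.3403 bits
  H(B) = 1.5850 bits
  H(C) = 0.7909 bits

Ranking: B > A > C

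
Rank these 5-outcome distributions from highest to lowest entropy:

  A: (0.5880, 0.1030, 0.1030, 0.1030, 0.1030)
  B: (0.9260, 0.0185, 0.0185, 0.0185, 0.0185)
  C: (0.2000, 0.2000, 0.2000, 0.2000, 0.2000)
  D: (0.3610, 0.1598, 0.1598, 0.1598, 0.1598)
C > D > A > B

Key insight: Entropy is maximized by uniform distributions and minimized by concentrated distributions.

Entropies:
  H(A) = 1.8015 bits
  H(B) = 0.5287 bits
  H(C) = 2.3219 bits
  H(D) = 2.2215 bits

Ranking: C > D > A > B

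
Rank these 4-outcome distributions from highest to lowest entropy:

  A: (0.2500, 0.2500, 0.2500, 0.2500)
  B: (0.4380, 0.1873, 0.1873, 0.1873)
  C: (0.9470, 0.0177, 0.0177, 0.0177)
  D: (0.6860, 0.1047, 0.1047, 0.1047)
A > B > D > C

Key insight: Entropy is maximized by uniform distributions and minimized by concentrated distributions.

Entropies:
  H(A) = 2.0000 bits
  H(B) = 1.8796 bits
  H(C) = 0.3830 bits
  H(D) = 1.3954 bits

Ranking: A > B > D > C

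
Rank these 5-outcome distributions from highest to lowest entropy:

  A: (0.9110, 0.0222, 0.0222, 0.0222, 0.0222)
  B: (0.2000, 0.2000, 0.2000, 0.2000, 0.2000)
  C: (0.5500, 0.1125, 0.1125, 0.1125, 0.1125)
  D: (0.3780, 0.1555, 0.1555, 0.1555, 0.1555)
B > D > C > A

Key insight: Entropy is maximized by uniform distributions and minimized by concentrated distributions.

Entropies:
  H(A) = 0.6111 bits
  H(B) = 2.3219 bits
  H(C) = 1.8928 bits
  H(D) = 2.2006 bits

Ranking: B > D > C > A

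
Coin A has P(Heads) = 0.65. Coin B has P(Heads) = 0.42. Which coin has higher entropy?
B

For binary distributions, entropy is maximized at p=0.5 and decreases as p moves toward 0 or 1.

H(A) = H(0.65) = 0.9341 bits
H(B) = H(0.42) = 0.9815 bits

Distribution B (p=0.42) is closer to uniform (p=0.5), so it has higher entropy.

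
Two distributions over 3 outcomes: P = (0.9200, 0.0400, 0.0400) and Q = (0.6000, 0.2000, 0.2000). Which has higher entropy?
Q

P is highly concentrated on one outcome (92%), making it nearly deterministic. Q spreads its mass more evenly (max 60%). The more spread-out distribution has higher entropy: H(P) ≈ 0.482 bits, H(Q) ≈ 1.371 bits.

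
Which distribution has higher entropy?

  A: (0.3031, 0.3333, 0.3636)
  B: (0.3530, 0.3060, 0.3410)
B

Both distributions are close to uniform, making this a harder comparison.

H(A) = 1.5810 bits
H(B) = 1.5823 bits

The distribution closer to uniform has higher entropy.
Answer: B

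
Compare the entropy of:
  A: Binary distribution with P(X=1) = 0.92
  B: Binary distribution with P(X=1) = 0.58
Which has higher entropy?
B

For binary distributions, entropy is maximized at p=0.5 and decreases as p moves toward 0 or 1.

H(A) = H(0.92) = 0.4022 bits
H(B) = H(0.58) = 0.9815 bits

Distribution B (p=0.58) is closer to uniform (p=0.5), so it has higher entropy.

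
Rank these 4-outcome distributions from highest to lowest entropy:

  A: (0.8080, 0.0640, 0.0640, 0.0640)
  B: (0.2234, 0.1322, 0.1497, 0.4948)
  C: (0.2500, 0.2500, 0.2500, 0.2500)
C > B > A

Key insight: Entropy is maximized by uniform distributions and minimized by concentrated distributions.

- Uniform distributions have maximum entropy log₂(4) = 2.0000 bits
- The more "peaked" or concentrated a distribution, the lower its entropy

Entropies:
  H(A) = 1.0099 bits
  H(B) = 1.7813 bits
  H(C) = 2.0000 bits

Ranking: C > B > A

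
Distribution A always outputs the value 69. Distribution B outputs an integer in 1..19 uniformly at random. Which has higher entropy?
B

A is deterministic, so H(A) = 0. B is uniform over 19 outcomes, so H(B) = log₂(19) = 4.248 bits. Any distribution with genuine randomness has higher entropy than a deterministic one.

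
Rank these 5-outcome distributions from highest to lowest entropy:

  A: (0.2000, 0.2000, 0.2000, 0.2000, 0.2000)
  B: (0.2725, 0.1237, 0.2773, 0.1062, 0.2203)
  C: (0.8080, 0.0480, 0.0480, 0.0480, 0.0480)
A > B > C

Key insight: Entropy is maximized by uniform distributions and minimized by concentrated distributions.

- Uniform distributions have maximum entropy log₂(5) = 2.3219 bits
- The more "peaked" or concentrated a distribution, the lower its entropy

Entropies:
  H(A) = 2.3219 bits
  H(B) = 2.2215 bits
  H(C) = 1.0896 bits

Ranking: A > B > C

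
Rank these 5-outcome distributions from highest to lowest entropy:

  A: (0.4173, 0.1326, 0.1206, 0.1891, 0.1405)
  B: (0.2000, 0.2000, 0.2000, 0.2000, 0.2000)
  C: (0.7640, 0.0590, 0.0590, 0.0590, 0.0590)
B > A > C

Key insight: Entropy is maximized by uniform distributions and minimized by concentrated distributions.

- Uniform distributions have maximum entropy log₂(5) = 2.3219 bits
- The more "peaked" or concentrated a distribution, the lower its entropy

Entropies:
  H(A) = 2.1328 bits
  H(B) = 2.3219 bits
  H(C) = 1.2603 bits

Ranking: B > A > C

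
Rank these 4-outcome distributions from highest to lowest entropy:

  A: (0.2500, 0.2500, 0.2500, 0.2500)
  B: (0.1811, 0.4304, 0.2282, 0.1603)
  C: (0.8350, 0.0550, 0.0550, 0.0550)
A > B > C

Key insight: Entropy is maximized by uniform distributions and minimized by concentrated distributions.

- Uniform distributions have maximum entropy log₂(4) = 2.0000 bits
- The more "peaked" or concentrated a distribution, the lower its entropy

Entropies:
  H(A) = 2.0000 bits
  H(B) = 1.8797 bits
  H(C) = 0.9077 bits

Ranking: A > B > C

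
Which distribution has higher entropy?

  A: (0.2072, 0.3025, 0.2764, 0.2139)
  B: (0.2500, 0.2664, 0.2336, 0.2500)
B

Both distributions are close to uniform, making this a harder comparison.

H(A) = 1.9810 bits
H(B) = 1.9985 bits

The distribution closer to uniform has higher entropy.
Answer: B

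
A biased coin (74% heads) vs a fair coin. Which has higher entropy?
Fair coin

The fair coin is uniform (p=0.5), maximizing binary entropy at 1 bit. The biased coin has H(0.74) ≈ 0.827 bits — its outcome is more predictable, so its entropy is lower.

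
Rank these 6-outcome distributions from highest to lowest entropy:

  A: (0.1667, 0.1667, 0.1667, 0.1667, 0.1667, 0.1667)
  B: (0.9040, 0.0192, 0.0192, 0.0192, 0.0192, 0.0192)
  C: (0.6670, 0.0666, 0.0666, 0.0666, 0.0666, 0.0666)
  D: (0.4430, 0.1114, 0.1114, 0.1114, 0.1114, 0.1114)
A > D > C > B

Key insight: Entropy is maximized by uniform distributions and minimized by concentrated distributions.

Entropies:
  H(A) = 2.5850 bits
  H(B) = 0.6791 bits
  H(C) = 1.6912 bits
  H(D) = 2.2839 bits

Ranking: A > D > C > B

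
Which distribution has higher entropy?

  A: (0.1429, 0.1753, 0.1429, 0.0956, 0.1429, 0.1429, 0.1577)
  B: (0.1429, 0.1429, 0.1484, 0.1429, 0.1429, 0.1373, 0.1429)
B

Both distributions are close to uniform, making this a harder comparison.

H(A) = 2.7886 bits
H(B) = 2.8070 bits

The distribution closer to uniform has higher entropy.
Answer: B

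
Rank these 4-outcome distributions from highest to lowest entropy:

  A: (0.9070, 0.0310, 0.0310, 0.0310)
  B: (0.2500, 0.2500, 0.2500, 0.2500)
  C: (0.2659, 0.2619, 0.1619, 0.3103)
B > C > A

Key insight: Entropy is maximized by uniform distributions and minimized by concentrated distributions.

- Uniform distributions have maximum entropy log₂(4) = 2.0000 bits
- The more "peaked" or concentrated a distribution, the lower its entropy

Entropies:
  H(A) = 0.5938 bits
  H(B) = 2.0000 bits
  H(C) = 1.9635 bits

Ranking: B > C > A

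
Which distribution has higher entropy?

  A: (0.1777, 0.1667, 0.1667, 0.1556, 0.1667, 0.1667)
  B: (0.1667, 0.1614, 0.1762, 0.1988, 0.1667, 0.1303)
A

Both distributions are close to uniform, making this a harder comparison.

H(A) = 2.5839 bits
H(B) = 2.5740 bits

The distribution closer to uniform has higher entropy.
Answer: A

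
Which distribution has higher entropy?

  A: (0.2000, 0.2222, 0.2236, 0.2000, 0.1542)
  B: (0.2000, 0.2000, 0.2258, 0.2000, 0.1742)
B

Both distributions are close to uniform, making this a harder comparison.

H(A) = 2.3101 bits
H(B) = 2.3171 bits

The distribution closer to uniform has higher entropy.
Answer: B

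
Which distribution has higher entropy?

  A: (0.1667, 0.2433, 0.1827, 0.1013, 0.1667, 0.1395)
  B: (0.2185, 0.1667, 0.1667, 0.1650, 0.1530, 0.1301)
B

Both distributions are close to uniform, making this a harder comparison.

H(A) = 2.5367 bits
H(B) = 2.5673 bits

The distribution closer to uniform has higher entropy.
Answer: B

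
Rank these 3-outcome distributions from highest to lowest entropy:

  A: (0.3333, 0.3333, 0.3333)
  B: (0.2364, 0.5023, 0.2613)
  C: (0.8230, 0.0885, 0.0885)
A > B > C

Key insight: Entropy is maximized by uniform distributions and minimized by concentrated distributions.

- Uniform distributions have maximum entropy log₂(3) = 1.5850 bits
- The more "peaked" or concentrated a distribution, the lower its entropy

Entropies:
  H(A) = 1.5850 bits
  H(B) = 1.4968 bits
  H(C) = 0.8505 bits

Ranking: A > B > C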